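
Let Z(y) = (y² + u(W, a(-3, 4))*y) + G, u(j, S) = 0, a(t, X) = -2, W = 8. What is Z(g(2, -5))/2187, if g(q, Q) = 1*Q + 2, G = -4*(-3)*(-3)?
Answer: -1/81 ≈ -0.012346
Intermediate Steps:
G = -36 (G = 12*(-3) = -36)
g(q, Q) = 2 + Q (g(q, Q) = Q + 2 = 2 + Q)
Z(y) = -36 + y² (Z(y) = (y² + 0*y) - 36 = (y² + 0) - 36 = y² - 36 = -36 + y²)
Z(g(2, -5))/2187 = (-36 + (2 - 5)²)/2187 = (-36 + (-3)²)*(1/2187) = (-36 + 9)*(1/2187) = -27*1/2187 = -1/81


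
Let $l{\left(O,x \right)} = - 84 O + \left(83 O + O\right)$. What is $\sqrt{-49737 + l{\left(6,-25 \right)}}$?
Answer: $i \sqrt{49737} \approx 223.02 i$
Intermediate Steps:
$l{\left(O,x \right)} = 0$ ($l{\left(O,x \right)} = - 84 O + 84 O = 0$)
$\sqrt{-49737 + l{\left(6,-25 \right)}} = \sqrt{-49737 + 0} = \sqrt{-49737} = i \sqrt{49737}$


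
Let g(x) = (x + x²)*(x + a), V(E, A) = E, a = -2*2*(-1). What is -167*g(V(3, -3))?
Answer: -14028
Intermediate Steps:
a = 4 (a = -4*(-1) = 4)
g(x) = (4 + x)*(x + x²) (g(x) = (x + x²)*(x + 4) = (x + x²)*(4 + x) = (4 + x)*(x + x²))
-167*g(V(3, -3)) = -501*(4 + 3² + 5*3) = -501*(4 + 9 + 15) = -501*28 = -167*84 = -14028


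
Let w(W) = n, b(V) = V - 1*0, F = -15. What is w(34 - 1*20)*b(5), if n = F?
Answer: -75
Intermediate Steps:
n = -15
b(V) = V (b(V) = V + 0 = V)
w(W) = -15
w(34 - 1*20)*b(5) = -15*5 = -75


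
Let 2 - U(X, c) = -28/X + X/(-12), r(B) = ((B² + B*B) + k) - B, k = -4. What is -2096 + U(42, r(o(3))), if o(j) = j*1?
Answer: -12539/6 ≈ -2089.8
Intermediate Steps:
o(j) = j
r(B) = -4 - B + 2*B² (r(B) = ((B² + B*B) - 4) - B = ((B² + B²) - 4) - B = (2*B² - 4) - B = (-4 + 2*B²) - B = -4 - B + 2*B²)
U(X, c) = 2 + 28/X + X/12 (U(X, c) = 2 - (-28/X + X/(-12)) = 2 - (-28/X + X*(-1/12)) = 2 - (-28/X - X/12) = 2 + (28/X + X/12) = 2 + 28/X + X/12)
-2096 + U(42, r(o(3))) = -2096 + (2 + 28/42 + (1/12)*42) = -2096 + (2 + 28*(1/42) + 7/2) = -2096 + (2 + ⅔ + 7/2) = -2096 + 37/6 = -12539/6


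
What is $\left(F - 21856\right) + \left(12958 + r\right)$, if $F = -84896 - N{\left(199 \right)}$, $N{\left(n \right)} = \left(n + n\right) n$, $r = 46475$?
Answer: $-126521$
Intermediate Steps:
$N{\left(n \right)} = 2 n^{2}$ ($N{\left(n \right)} = 2 n n = 2 n^{2}$)
$F = -164098$ ($F = -84896 - 2 \cdot 199^{2} = -84896 - 2 \cdot 39601 = -84896 - 79202 = -164098$)
$\left(F - 21856\right) + \left(12958 + r\right) = \left(-164098 - 21856\right) + \left(12958 + 46475\right) = -185954 + 59433 = -126521$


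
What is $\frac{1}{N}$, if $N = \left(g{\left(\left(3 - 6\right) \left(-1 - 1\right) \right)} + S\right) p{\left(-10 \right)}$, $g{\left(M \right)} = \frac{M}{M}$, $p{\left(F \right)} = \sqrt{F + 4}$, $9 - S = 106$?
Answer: $\frac{i \sqrt{6}}{576} \approx 0.0042526 i$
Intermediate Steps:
$S = -97$ ($S = 9 - 106 = -97$)
$p{\left(F \right)} = \sqrt{4 + F}$
$g{\left(M \right)} = 1$
$N = - 96 i \sqrt{6}$ ($N = \left(1 - 97\right) \sqrt{4 - 10} = - 96 \sqrt{-6} = - 96 i \sqrt{6} \approx - 235.15 i$)
$\frac{1}{N} = \frac{1}{\left(-96\right) i \sqrt{6}} = \frac{i \sqrt{6}}{576}$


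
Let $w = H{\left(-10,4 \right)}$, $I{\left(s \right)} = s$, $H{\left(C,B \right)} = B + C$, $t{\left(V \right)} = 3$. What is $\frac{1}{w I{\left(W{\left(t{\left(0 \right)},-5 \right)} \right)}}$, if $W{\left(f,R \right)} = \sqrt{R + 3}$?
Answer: $\frac{i \sqrt{2}}{12} \approx 0.11785 i$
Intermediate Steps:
$W{\left(f,R \right)} = \sqrt{3 + R}$
$w = -6$ ($w = 4 - 10 = -6$)
$\frac{1}{w I{\left(W{\left(t{\left(0 \right)},-5 \right)} \right)}} = \frac{1}{\left(-6\right) \sqrt{3 - 5}} = \frac{1}{\left(-6\right) \sqrt{-2}} = \frac{1}{\left(-6\right) i \sqrt{2}} = \frac{i \sqrt{2}}{12}$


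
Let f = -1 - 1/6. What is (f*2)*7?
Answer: -49/3 ≈ -16.333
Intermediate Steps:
f = -7/6 (f = -1 - 1*1/6 = -1 - 1/6 = -7/6 ≈ -1.1667)
(f*2)*7 = -7/6*2*7 = -7/3*7 = -49/3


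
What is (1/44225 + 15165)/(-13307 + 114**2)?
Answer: -670672126/13753975 ≈ -48.762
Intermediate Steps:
(1/44225 + 15165)/(-13307 + 114**2) = (1/44225 + 15165)/(-13307 + 12996) = (670672126/44225)/(-311) = (670672126/44225)*(-1/311) = -670672126/13753975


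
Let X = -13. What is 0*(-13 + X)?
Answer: 0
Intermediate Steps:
0*(-13 + X) = 0*(-13 - 13) = 0*(-26) = 0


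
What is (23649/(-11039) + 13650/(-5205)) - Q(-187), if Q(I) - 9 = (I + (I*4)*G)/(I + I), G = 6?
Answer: -201216305/7661066 ≈ -26.265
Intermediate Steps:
Q(I) = 43/2 (Q(I) = 9 + (I + (I*4)*6)/(I + I) = 9 + (I + (4*I)*6)/((2*I)) = 9 + (I + 24*I)*(1/(2*I)) = 9 + (25*I)*(1/(2*I)) = 9 + 25/2 = 43/2)
(23649/(-11039) + 13650/(-5205)) - Q(-187) = (23649/(-11039) + 13650/(-5205)) - 1*43/2 = (23649*(-1/11039) + 13650*(-1/5205)) - 43/2 = (-23649/11039 - 910/347) - 43/2 = -18251693/3830533 - 43/2 = -201216305/7661066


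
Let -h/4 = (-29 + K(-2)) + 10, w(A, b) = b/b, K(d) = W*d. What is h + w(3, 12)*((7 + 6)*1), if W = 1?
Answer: 97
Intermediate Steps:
K(d) = d (K(d) = 1*d = d)
w(A, b) = 1
h = 84 (h = -4*((-29 - 2) + 10) = -4*(-31 + 10) = -4*(-21) = 84)
h + w(3, 12)*((7 + 6)*1) = 84 + 1*((7 + 6)*1) = 84 + 1*(13*1) = 84 + 1*13 = 84 + 13 = 97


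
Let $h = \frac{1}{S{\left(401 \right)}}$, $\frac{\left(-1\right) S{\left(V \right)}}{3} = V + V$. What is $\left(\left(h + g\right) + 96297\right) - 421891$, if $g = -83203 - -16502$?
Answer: $- \frac{943861771}{2406} \approx -3.923 \cdot 10^{5}$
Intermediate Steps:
$S{\left(V \right)} = - 6 V$ ($S{\left(V \right)} = - 3 \left(V + V\right) = - 3 \cdot 2 V = - 6 V$)
$g = -66701$ ($g = -83203 + 16502 = -66701$)
$h = - \frac{1}{2406}$ ($h = \frac{1}{\left(-6\right) 401} = \frac{1}{-2406} = - \frac{1}{2406} \approx -0.00041563$)
$\left(\left(h + g\right) + 96297\right) - 421891 = \left(\left(- \frac{1}{2406} - 66701\right) + 96297\right) - 421891 = \left(- \frac{160482607}{2406} + 96297\right) - 421891 = \frac{71207975}{2406} - 421891 = - \frac{943861771}{2406}$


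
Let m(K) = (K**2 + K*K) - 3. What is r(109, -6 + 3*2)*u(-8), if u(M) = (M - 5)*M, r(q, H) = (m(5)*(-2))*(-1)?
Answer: 9776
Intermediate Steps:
m(K) = -3 + 2*K**2 (m(K) = (K**2 + K**2) - 3 = 2*K**2 - 3 = -3 + 2*K**2)
r(q, H) = 94 (r(q, H) = ((-3 + 2*5**2)*(-2))*(-1) = ((-3 + 2*25)*(-2))*(-1) = ((-3 + 50)*(-2))*(-1) = (47*(-2))*(-1) = -94*(-1) = 94)
u(M) = M*(-5 + M) (u(M) = (-5 + M)*M = M*(-5 + M))
r(109, -6 + 3*2)*u(-8) = 94*(-8*(-5 - 8)) = 94*(-8*(-13)) = 94*104 = 9776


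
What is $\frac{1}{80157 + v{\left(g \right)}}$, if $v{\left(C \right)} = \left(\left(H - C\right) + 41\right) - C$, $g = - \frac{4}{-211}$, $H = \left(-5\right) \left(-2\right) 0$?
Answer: $\frac{211}{16921770} \approx 1.2469 \cdot 10^{-5}$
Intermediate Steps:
$H = 0$ ($H = 10 \cdot 0 = 0$)
$g = \frac{4}{211}$ ($g = \left(-4\right) \left(- \frac{1}{211}\right) = \frac{4}{211} \approx 0.018957$)
$v{\left(C \right)} = 41 - 2 C$ ($v{\left(C \right)} = \left(\left(0 - C\right) + 41\right) - C = \left(- C + 41\right) - C = \left(41 - C\right) - C = 41 - 2 C$)
$\frac{1}{80157 + v{\left(g \right)}} = \frac{1}{80157 + \left(41 - \frac{8}{211}\right)} = \frac{1}{80157 + \frac{8643}{211}} = \frac{1}{\frac{16921770}{211}} = \frac{211}{16921770}$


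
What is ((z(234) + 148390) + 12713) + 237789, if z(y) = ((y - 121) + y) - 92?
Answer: 399147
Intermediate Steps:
z(y) = -213 + 2*y (z(y) = ((-121 + y) + y) - 92 = (-121 + 2*y) - 92 = -213 + 2*y)
((z(234) + 148390) + 12713) + 237789 = (((-213 + 2*234) + 148390) + 12713) + 237789 = (((-213 + 468) + 148390) + 12713) + 237789 = ((255 + 148390) + 12713) + 237789 = (148645 + 12713) + 237789 = 161358 + 237789 = 399147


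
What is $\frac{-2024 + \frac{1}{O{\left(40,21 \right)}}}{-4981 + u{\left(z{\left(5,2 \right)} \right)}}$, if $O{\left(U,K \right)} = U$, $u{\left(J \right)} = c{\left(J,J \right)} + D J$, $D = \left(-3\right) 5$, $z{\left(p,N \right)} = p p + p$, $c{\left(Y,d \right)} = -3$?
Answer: $\frac{4261}{11440} \approx 0.37247$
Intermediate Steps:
$z{\left(p,N \right)} = p + p^{2}$ ($z{\left(p,N \right)} = p^{2} + p = p + p^{2}$)
$D = -15$
$u{\left(J \right)} = -3 - 15 J$
$\frac{-2024 + \frac{1}{O{\left(40,21 \right)}}}{-4981 + u{\left(z{\left(5,2 \right)} \right)}} = \frac{-2024 + \frac{1}{40}}{-4981 - \left(3 + 15 \cdot 5 \left(1 + 5\right)\right)} = \frac{-2024 + \frac{1}{40}}{-4981 - \left(3 + 15 \cdot 5 \cdot 6\right)} = - \frac{80959}{40 \left(-4981 - 453\right)} = - \frac{80959}{40 \left(-5434\right)} = \left(- \frac{80959}{40}\right) \left(- \frac{1}{5434}\right) = \frac{4261}{11440}$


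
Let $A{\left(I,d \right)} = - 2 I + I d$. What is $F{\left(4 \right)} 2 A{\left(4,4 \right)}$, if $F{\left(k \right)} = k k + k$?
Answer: $320$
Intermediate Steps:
$F{\left(k \right)} = k + k^{2}$ ($F{\left(k \right)} = k^{2} + k = k + k^{2}$)
$F{\left(4 \right)} 2 A{\left(4,4 \right)} = 4 \left(1 + 4\right) 2 \cdot 4 \left(-2 + 4\right) = 4 \cdot 5 \cdot 2 \cdot 4 \cdot 2 = 20 \cdot 2 \cdot 8 = 40 \cdot 8 = 320$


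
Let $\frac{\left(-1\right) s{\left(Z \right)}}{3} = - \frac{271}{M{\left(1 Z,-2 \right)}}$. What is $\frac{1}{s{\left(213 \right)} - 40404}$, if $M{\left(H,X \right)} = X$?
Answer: $- \frac{2}{81621} \approx -2.4504 \cdot 10^{-5}$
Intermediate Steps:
$s{\left(Z \right)} = - \frac{813}{2}$ ($s{\left(Z \right)} = - 3 \left(- \frac{271}{-2}\right) = - 3 \left(\left(-271\right) \left(- \frac{1}{2}\right)\right) = \left(-3\right) \frac{271}{2} = - \frac{813}{2}$)
$\frac{1}{s{\left(213 \right)} - 40404} = \frac{1}{- \frac{813}{2} - 40404} = \frac{1}{- \frac{81621}{2}} = - \frac{2}{81621}$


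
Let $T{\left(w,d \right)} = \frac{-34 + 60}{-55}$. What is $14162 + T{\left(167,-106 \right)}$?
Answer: $\frac{778884}{55} \approx 14162.0$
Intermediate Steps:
$T{\left(w,d \right)} = - \frac{26}{55}$ ($T{\left(w,d \right)} = 26 \left(- \frac{1}{55}\right) = - \frac{26}{55}$)
$14162 + T{\left(167,-106 \right)} = 14162 - \frac{26}{55} = \frac{778884}{55}$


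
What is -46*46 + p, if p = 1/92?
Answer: -194671/92 ≈ -2116.0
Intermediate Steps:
p = 1/92 ≈ 0.010870
-46*46 + p = -46*46 + 1/92 = -2116 + 1/92 = -194671/92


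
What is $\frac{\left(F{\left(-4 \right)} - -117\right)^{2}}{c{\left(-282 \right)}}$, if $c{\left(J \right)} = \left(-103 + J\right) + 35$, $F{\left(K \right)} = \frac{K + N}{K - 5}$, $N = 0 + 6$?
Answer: $- \frac{1104601}{28350} \approx -38.963$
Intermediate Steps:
$N = 6$
$F{\left(K \right)} = \frac{6 + K}{-5 + K}$ ($F{\left(K \right)} = \frac{K + 6}{K - 5} = \frac{6 + K}{-5 + K}$)
$c{\left(J \right)} = -68 + J$
$\frac{\left(F{\left(-4 \right)} - -117\right)^{2}}{c{\left(-282 \right)}} = \frac{\left(\frac{6 - 4}{-5 - 4} - -117\right)^{2}}{-68 - 282} = \frac{\left(\frac{1}{-9} \cdot 2 + 117\right)^{2}}{-350} = \left(\left(- \frac{1}{9}\right) 2 + 117\right)^{2} \left(- \frac{1}{350}\right) = \left(- \frac{2}{9} + 117\right)^{2} \left(- \frac{1}{350}\right) = \left(\frac{1051}{9}\right)^{2} \left(- \frac{1}{350}\right) = \frac{1104601}{81} \left(- \frac{1}{350}\right) = - \frac{1104601}{28350}$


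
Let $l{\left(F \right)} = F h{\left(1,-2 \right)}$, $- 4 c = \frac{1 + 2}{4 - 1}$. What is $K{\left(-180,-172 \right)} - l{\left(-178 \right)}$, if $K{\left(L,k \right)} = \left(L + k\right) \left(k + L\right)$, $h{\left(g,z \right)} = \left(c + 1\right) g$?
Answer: $\frac{248075}{2} \approx 1.2404 \cdot 10^{5}$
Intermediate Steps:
$c = - \frac{1}{4}$ ($c = - \frac{\left(1 + 2\right) \frac{1}{4 - 1}}{4} = - \frac{3 \cdot \frac{1}{3}}{4} = \left(- \frac{1}{4}\right) 1 = - \frac{1}{4} \approx -0.25$)
$h{\left(g,z \right)} = \frac{3 g}{4}$ ($h{\left(g,z \right)} = \left(- \frac{1}{4} + 1\right) g = \frac{3 g}{4}$)
$l{\left(F \right)} = \frac{3 F}{4}$ ($l{\left(F \right)} = F \frac{3}{4} \cdot 1 = F \frac{3}{4} = \frac{3 F}{4}$)
$K{\left(L,k \right)} = \left(L + k\right)^{2}$ ($K{\left(L,k \right)} = \left(L + k\right) \left(L + k\right) = \left(L + k\right)^{2}$)
$K{\left(-180,-172 \right)} - l{\left(-178 \right)} = \left(-180 - 172\right)^{2} - \frac{3}{4} \left(-178\right) = \left(-352\right)^{2} - - \frac{267}{2} = 123904 + \frac{267}{2} = \frac{248075}{2}$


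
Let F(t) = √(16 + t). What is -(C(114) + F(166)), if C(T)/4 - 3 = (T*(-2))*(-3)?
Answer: -2748 - √182 ≈ -2761.5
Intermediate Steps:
C(T) = 12 + 24*T (C(T) = 12 + 4*((T*(-2))*(-3)) = 12 + 4*(-2*T*(-3)) = 12 + 4*(6*T) = 12 + 24*T)
-(C(114) + F(166)) = -((12 + 24*114) + √(16 + 166)) = -((12 + 2736) + √182) = -(2748 + √182) = -2748 - √182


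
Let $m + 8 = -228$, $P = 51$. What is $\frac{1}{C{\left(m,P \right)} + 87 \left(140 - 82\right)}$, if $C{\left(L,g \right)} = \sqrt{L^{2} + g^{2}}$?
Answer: $\frac{5046}{25403819} - \frac{\sqrt{58297}}{25403819} \approx 0.00018913$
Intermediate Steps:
$m = -236$ ($m = -8 - 228 = -236$)
$\frac{1}{C{\left(m,P \right)} + 87 \left(140 - 82\right)} = \frac{1}{\sqrt{\left(-236\right)^{2} + 51^{2}} + 87 \left(140 - 82\right)} = \frac{1}{\sqrt{55696 + 2601} + 87 \cdot 58} = \frac{1}{\sqrt{58297} + 5046} = \frac{1}{5046 + \sqrt{58297}}$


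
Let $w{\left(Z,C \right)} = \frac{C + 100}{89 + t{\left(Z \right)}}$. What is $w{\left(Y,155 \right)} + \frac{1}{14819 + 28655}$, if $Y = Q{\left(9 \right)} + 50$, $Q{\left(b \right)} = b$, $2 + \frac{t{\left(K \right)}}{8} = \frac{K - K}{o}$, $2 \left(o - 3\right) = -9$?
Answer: $\frac{11085943}{3173602} \approx 3.4932$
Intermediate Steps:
$o = - \frac{3}{2}$ ($o = 3 + \frac{1}{2} \left(-9\right) = 3 - \frac{9}{2} = - \frac{3}{2} \approx -1.5$)
$t{\left(K \right)} = -16$ ($t{\left(K \right)} = -16 + 8 \frac{K - K}{- \frac{3}{2}} = -16 + 8 \cdot 0 \left(- \frac{2}{3}\right) = -16 + 8 \cdot 0 = -16 + 0 = -16$)
$Y = 59$ ($Y = 9 + 50 = 59$)
$w{\left(Z,C \right)} = \frac{100}{73} + \frac{C}{73}$ ($w{\left(Z,C \right)} = \frac{C + 100}{89 - 16} = \frac{100 + C}{73} = \left(100 + C\right) \frac{1}{73} = \frac{100}{73} + \frac{C}{73}$)
$w{\left(Y,155 \right)} + \frac{1}{14819 + 28655} = \left(\frac{100}{73} + \frac{1}{73} \cdot 155\right) + \frac{1}{14819 + 28655} = \left(\frac{100}{73} + \frac{155}{73}\right) + \frac{1}{43474} = \frac{255}{73} + \frac{1}{43474} = \frac{11085943}{3173602}$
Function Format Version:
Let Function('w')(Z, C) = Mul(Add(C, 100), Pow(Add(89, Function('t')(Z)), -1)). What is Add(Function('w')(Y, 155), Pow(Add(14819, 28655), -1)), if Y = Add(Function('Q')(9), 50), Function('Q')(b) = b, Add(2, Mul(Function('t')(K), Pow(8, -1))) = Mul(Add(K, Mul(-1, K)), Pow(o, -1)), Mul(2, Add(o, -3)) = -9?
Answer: Rational(11085943, 3173602) ≈ 3.4932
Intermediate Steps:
o = Rational(-3, 2) (o = Add(3, Mul(Rational(1, 2), -9)) = Add(3, Rational(-9, 2)) = Rational(-3, 2) ≈ -1.5000)
Function('t')(K) = -16 (Function('t')(K) = Add(-16, Mul(8, Mul(Add(K, Mul(-1, K)), Pow(Rational(-3, 2), -1)))) = Add(-16, Mul(8, Mul(0, Rational(-2, 3)))) = Add(-16, Mul(8, 0)) = Add(-16, 0) = -16)
Y = 59 (Y = Add(9, 50) = 59)
Function('w')(Z, C) = Add(Rational(100, 73), Mul(Rational(1, 73), C)) (Function('w')(Z, C) = Mul(Add(C, 100), Pow(Add(89, -16), -1)) = Mul(Add(100, C), Pow(73, -1)) = Mul(Add(100, C), Rational(1, 73)) = Add(Rational(100, 73), Mul(Rational(1, 73), C)))
Add(Function('w')(Y, 155), Pow(Add(14819, 28655), -1)) = Add(Add(Rational(100, 73), Mul(Rational(1, 73), 155)), Pow(Add(14819, 28655), -1)) = Add(Add(Rational(100, 73), Rational(155, 73)), Pow(43474, -1)) = Add(Rational(255, 73), Rational(1, 43474)) = Rational(11085943, 3173602)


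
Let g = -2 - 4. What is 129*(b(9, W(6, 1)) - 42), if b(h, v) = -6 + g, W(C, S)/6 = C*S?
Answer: -6966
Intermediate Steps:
g = -6
W(C, S) = 6*C*S (W(C, S) = 6*(C*S) = 6*C*S)
b(h, v) = -12 (b(h, v) = -6 - 6 = -12)
129*(b(9, W(6, 1)) - 42) = 129*(-12 - 42) = 129*(-54) = -6966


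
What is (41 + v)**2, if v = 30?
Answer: 5041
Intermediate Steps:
(41 + v)**2 = (41 + 30)**2 = 71**2 = 5041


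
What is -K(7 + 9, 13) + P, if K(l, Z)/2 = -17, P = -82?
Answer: -48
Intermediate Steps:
K(l, Z) = -34 (K(l, Z) = 2*(-17) = -34)
-K(7 + 9, 13) + P = -1*(-34) - 82 = 34 - 82 = -48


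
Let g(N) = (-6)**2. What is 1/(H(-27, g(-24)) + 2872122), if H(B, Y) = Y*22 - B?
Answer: 1/2872941 ≈ 3.4808e-7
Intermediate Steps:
g(N) = 36
H(B, Y) = -B + 22*Y (H(B, Y) = 22*Y - B = -B + 22*Y)
1/(H(-27, g(-24)) + 2872122) = 1/((-1*(-27) + 22*36) + 2872122) = 1/((27 + 792) + 2872122) = 1/(819 + 2872122) = 1/2872941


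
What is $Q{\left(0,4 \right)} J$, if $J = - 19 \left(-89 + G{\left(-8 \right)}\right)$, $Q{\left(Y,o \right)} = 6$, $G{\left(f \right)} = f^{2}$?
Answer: $2850$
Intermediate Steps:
$J = 475$ ($J = - 19 \left(-89 + \left(-8\right)^{2}\right) = - 19 \left(-89 + 64\right) = \left(-19\right) \left(-25\right) = 475$)
$Q{\left(0,4 \right)} J = 6 \cdot 475 = 2850$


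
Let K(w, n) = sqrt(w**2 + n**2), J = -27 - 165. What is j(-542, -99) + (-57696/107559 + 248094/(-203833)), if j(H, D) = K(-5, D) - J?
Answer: 5368052830/28216311 + 17*sqrt(34) ≈ 289.37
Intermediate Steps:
J = -192
K(w, n) = sqrt(n**2 + w**2)
j(H, D) = 192 + sqrt(25 + D**2) (j(H, D) = sqrt(D**2 + (-5)**2) - 1*(-192) = sqrt(D**2 + 25) + 192 = sqrt(25 + D**2) + 192 = 192 + sqrt(25 + D**2))
j(-542, -99) + (-57696/107559 + 248094/(-203833)) = (192 + sqrt(25 + (-99)**2)) + (-57696/107559 + 248094/(-203833)) = (192 + sqrt(25 + 9801)) + (-57696*1/107559 + 248094*(-1/203833)) = (192 + sqrt(9826)) + (-19232/35853 - 35442/29119) = (192 + 17*sqrt(34)) - 49478882/28216311 = 5368052830/28216311 + 17*sqrt(34)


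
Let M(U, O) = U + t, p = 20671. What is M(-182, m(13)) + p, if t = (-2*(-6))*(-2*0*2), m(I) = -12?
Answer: 20489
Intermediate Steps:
t = 0 (t = 12*(0*2) = 12*0 = 0)
M(U, O) = U (M(U, O) = U + 0 = U)
M(-182, m(13)) + p = -182 + 20671 = 20489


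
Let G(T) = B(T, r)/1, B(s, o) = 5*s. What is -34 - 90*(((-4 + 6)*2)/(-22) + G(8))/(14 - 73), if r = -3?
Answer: 17354/649 ≈ 26.740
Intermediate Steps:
G(T) = 5*T (G(T) = (5*T)/1 = (5*T)*1 = 5*T)
-34 - 90*(((-4 + 6)*2)/(-22) + G(8))/(14 - 73) = -34 - 90*(((-4 + 6)*2)/(-22) + 5*8)/(14 - 73) = -34 - 90*((2*2)*(-1/22) + 40)/(-59) = -34 - 90*(4*(-1/22) + 40)*(-1)/59 = -34 - 90*(-2/11 + 40)*(-1)/59 = -34 - 39420*(-1)/(11*59) = -34 - 90*(-438/649) = -34 + 39420/649 = 17354/649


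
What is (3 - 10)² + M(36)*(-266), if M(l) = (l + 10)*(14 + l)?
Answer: -611751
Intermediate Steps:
M(l) = (10 + l)*(14 + l)
(3 - 10)² + M(36)*(-266) = (3 - 10)² + (140 + 36² + 24*36)*(-266) = (-7)² + (140 + 1296 + 864)*(-266) = 49 + 2300*(-266) = 49 - 611800 = -611751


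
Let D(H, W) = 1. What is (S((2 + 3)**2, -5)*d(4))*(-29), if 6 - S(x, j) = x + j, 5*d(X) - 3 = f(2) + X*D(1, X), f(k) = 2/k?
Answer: 3248/5 ≈ 649.60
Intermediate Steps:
d(X) = 4/5 + X/5 (d(X) = 3/5 + (2/2 + X*1)/5 = 3/5 + (2*(1/2) + X)/5 = 3/5 + (1 + X)/5 = 3/5 + (1/5 + X/5) = 4/5 + X/5)
S(x, j) = 6 - j - x (S(x, j) = 6 - (x + j) = 6 - (j + x) = 6 + (-j - x) = 6 - j - x)
(S((2 + 3)**2, -5)*d(4))*(-29) = ((6 - 1*(-5) - (2 + 3)**2)*(4/5 + (1/5)*4))*(-29) = ((6 + 5 - 1*5**2)*(4/5 + 4/5))*(-29) = ((6 + 5 - 1*25)*(8/5))*(-29) = ((6 + 5 - 25)*(8/5))*(-29) = -14*8/5*(-29) = -112/5*(-29) = 3248/5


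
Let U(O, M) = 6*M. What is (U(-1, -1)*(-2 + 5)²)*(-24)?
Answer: 1296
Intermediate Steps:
(U(-1, -1)*(-2 + 5)²)*(-24) = ((6*(-1))*(-2 + 5)²)*(-24) = -6*3²*(-24) = -6*9*(-24) = -54*(-24) = 1296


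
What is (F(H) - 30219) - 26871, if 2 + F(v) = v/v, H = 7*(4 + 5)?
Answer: -57091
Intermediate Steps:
H = 63 (H = 7*9 = 63)
F(v) = -1 (F(v) = -2 + v/v = -2 + 1 = -1)
(F(H) - 30219) - 26871 = (-1 - 30219) - 26871 = -30220 - 26871 = -57091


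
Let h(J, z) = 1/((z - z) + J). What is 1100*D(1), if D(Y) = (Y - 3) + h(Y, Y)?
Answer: -1100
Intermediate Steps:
h(J, z) = 1/J (h(J, z) = 1/(0 + J) = 1/J)
D(Y) = -3 + Y + 1/Y (D(Y) = (Y - 3) + 1/Y = (-3 + Y) + 1/Y = -3 + Y + 1/Y)
1100*D(1) = 1100*(-3 + 1 + 1/1) = 1100*(-3 + 1 + 1) = 1100*(-1) = -1100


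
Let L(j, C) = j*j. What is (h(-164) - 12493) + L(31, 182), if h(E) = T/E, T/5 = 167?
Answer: -1892083/164 ≈ -11537.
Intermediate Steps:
T = 835 (T = 5*167 = 835)
h(E) = 835/E
L(j, C) = j²
(h(-164) - 12493) + L(31, 182) = (835/(-164) - 12493) + 31² = (835*(-1/164) - 12493) + 961 = (-835/164 - 12493) + 961 = -2049687/164 + 961 = -1892083/164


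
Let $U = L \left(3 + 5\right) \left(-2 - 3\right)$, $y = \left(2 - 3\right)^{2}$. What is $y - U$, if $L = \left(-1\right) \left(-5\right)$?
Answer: $201$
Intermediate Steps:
$L = 5$
$y = 1$ ($y = \left(-1\right)^{2} = 1$)
$U = -200$ ($U = 5 \left(3 + 5\right) \left(-2 - 3\right) = 5 \cdot 8 \left(-5\right) = 40 \left(-5\right) = -200$)
$y - U = 1 - -200 = 1 + 200 = 201$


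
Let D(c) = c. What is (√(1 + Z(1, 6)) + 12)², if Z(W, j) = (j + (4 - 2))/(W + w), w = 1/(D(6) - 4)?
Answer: (36 + √57)²/9 ≈ 210.73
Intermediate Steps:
w = ½ (w = 1/(6 - 4) = 1/2 = ½ ≈ 0.50000)
Z(W, j) = (2 + j)/(½ + W) (Z(W, j) = (j + (4 - 2))/(W + ½) = (j + 2)/(½ + W) = (2 + j)/(½ + W))
(√(1 + Z(1, 6)) + 12)² = (√(1 + 2*(2 + 6)/(1 + 2*1)) + 12)² = (√(1 + 2*8/(1 + 2)) + 12)² = (√(1 + 2*8/3) + 12)² = (√(1 + 2*(⅓)*8) + 12)² = (√(1 + 16/3) + 12)² = (√(19/3) + 12)² = (√57/3 + 12)² = (12 + √57/3)²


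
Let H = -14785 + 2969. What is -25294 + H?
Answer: -37110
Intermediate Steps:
H = -11816
-25294 + H = -25294 - 11816 = -37110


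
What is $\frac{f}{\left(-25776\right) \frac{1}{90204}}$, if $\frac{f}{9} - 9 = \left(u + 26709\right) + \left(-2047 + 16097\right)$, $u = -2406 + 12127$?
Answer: $- \frac{1138577439}{716} \approx -1.5902 \cdot 10^{6}$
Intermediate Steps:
$u = 9721$
$f = 454401$ ($f = 81 + 9 \left(\left(9721 + 26709\right) + \left(-2047 + 16097\right)\right) = 81 + 9 \left(36430 + 14050\right) = 81 + 9 \cdot 50480 = 81 + 454320 = 454401$)
$\frac{f}{\left(-25776\right) \frac{1}{90204}} = \frac{454401}{\left(-25776\right) \frac{1}{90204}} = \frac{454401}{- \frac{2148}{7517}} = 454401 \left(- \frac{7517}{2148}\right) = - \frac{1138577439}{716}$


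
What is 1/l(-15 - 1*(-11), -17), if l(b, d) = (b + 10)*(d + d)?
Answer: -1/204 ≈ -0.0049020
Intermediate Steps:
l(b, d) = 2*d*(10 + b) (l(b, d) = (10 + b)*(2*d) = 2*d*(10 + b))
1/l(-15 - 1*(-11), -17) = 1/(2*(-17)*(10 + (-15 - 1*(-11)))) = 1/(2*(-17)*(10 + (-15 + 11))) = 1/(2*(-17)*(10 - 4)) = 1/(2*(-17)*6) = 1/(-204) = -1/204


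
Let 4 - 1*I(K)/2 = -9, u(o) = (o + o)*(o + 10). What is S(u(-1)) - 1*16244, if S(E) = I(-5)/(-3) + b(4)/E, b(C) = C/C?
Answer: -292549/18 ≈ -16253.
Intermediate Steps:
u(o) = 2*o*(10 + o) (u(o) = (2*o)*(10 + o) = 2*o*(10 + o))
b(C) = 1
I(K) = 26 (I(K) = 8 - 2*(-9) = 8 + 18 = 26)
S(E) = -26/3 + 1/E (S(E) = 26/(-3) + 1/E = 26*(-⅓) + 1/E = -26/3 + 1/E)
S(u(-1)) - 1*16244 = (-26/3 + 1/(2*(-1)*(10 - 1))) - 1*16244 = (-26/3 + 1/(2*(-1)*9)) - 16244 = (-26/3 + 1/(-18)) - 16244 = (-26/3 - 1/18) - 16244 = -157/18 - 16244 = -292549/18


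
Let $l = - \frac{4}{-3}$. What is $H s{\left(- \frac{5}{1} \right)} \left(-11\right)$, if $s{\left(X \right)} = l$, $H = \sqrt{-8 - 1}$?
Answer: $- 44 i \approx - 44.0 i$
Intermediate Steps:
$H = 3 i$ ($H = \sqrt{-9} = 3 i \approx 3.0 i$)
$l = \frac{4}{3}$ ($l = \left(-4\right) \left(- \frac{1}{3}\right) = \frac{4}{3} \approx 1.3333$)
$s{\left(X \right)} = \frac{4}{3}$
$H s{\left(- \frac{5}{1} \right)} \left(-11\right) = 3 i \frac{4}{3} \left(-11\right) = 4 i \left(-11\right) = - 44 i$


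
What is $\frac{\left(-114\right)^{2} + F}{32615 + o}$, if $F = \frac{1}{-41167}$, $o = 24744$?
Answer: $\frac{535006331}{2361297953} \approx 0.22657$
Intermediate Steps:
$F = - \frac{1}{41167} \approx -2.4291 \cdot 10^{-5}$
$\frac{\left(-114\right)^{2} + F}{32615 + o} = \frac{\left(-114\right)^{2} - \frac{1}{41167}}{32615 + 24744} = \frac{12996 - \frac{1}{41167}}{57359} = \frac{535006331}{41167} \cdot \frac{1}{57359} = \frac{535006331}{2361297953}$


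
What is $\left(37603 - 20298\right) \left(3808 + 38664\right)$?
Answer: $734977960$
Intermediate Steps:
$\left(37603 - 20298\right) \left(3808 + 38664\right) = 17305 \cdot 42472 = 734977960$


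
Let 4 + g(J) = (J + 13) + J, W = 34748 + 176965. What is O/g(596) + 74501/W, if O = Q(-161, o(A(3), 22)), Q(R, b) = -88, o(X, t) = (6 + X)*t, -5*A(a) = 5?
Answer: 70844957/254267313 ≈ 0.27862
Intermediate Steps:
A(a) = -1 (A(a) = -⅕*5 = -1)
W = 211713
g(J) = 9 + 2*J (g(J) = -4 + ((J + 13) + J) = -4 + ((13 + J) + J) = -4 + (13 + 2*J) = 9 + 2*J)
o(X, t) = t*(6 + X)
O = -88
O/g(596) + 74501/W = -88/(9 + 2*596) + 74501/211713 = -88/(9 + 1192) + 74501*(1/211713) = -88/1201 + 74501/211713 = 70844957/254267313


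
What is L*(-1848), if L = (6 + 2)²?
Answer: -118272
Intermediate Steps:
L = 64 (L = 8² = 64)
L*(-1848) = 64*(-1848) = -118272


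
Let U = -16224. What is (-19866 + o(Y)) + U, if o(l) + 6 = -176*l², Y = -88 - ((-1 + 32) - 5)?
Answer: -2323392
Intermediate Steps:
Y = -114 (Y = -88 - (31 - 5) = -88 - 1*26 = -88 - 26 = -114)
o(l) = -6 - 176*l²
(-19866 + o(Y)) + U = (-19866 + (-6 - 176*(-114)²)) - 16224 = (-19866 + (-6 - 176*12996)) - 16224 = (-19866 + (-6 - 2287296)) - 16224 = (-19866 - 2287302) - 16224 = -2307168 - 16224 = -2323392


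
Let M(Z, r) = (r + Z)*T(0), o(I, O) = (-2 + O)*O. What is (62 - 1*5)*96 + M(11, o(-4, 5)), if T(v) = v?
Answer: 5472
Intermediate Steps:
o(I, O) = O*(-2 + O)
M(Z, r) = 0 (M(Z, r) = (r + Z)*0 = (Z + r)*0 = 0)
(62 - 1*5)*96 + M(11, o(-4, 5)) = (62 - 1*5)*96 + 0 = (62 - 5)*96 + 0 = 57*96 + 0 = 5472 + 0 = 5472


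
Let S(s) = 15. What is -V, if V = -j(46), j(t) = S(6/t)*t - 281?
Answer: 409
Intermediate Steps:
j(t) = -281 + 15*t (j(t) = 15*t - 281 = -281 + 15*t)
V = -409 (V = -(-281 + 15*46) = -(-281 + 690) = -1*409 = -409)
-V = -1*(-409) = 409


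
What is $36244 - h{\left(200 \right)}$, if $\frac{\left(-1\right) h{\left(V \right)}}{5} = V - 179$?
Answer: $36349$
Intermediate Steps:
$h{\left(V \right)} = 895 - 5 V$ ($h{\left(V \right)} = - 5 \left(V - 179\right) = - 5 \left(-179 + V\right) = 895 - 5 V$)
$36244 - h{\left(200 \right)} = 36244 - \left(895 - 1000\right) = 36244 - -105 = 36244 + 105 = 36349$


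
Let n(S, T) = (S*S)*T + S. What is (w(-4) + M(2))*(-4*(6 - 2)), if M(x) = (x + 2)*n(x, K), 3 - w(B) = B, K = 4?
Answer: -1264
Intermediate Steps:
n(S, T) = S + T*S² (n(S, T) = S²*T + S = T*S² + S = S + T*S²)
w(B) = 3 - B
M(x) = x*(1 + 4*x)*(2 + x) (M(x) = (x + 2)*(x*(1 + x*4)) = (2 + x)*(x*(1 + 4*x)) = x*(1 + 4*x)*(2 + x))
(w(-4) + M(2))*(-4*(6 - 2)) = ((3 - 1*(-4)) + 2*(1 + 4*2)*(2 + 2))*(-4*(6 - 2)) = ((3 + 4) + 2*(1 + 8)*4)*(-4*4) = (7 + 2*9*4)*(-16) = (7 + 72)*(-16) = 79*(-16) = -1264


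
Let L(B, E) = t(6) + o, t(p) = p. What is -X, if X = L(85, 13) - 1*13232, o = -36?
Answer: 13262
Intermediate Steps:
L(B, E) = -30 (L(B, E) = 6 - 36 = -30)
X = -13262 (X = -30 - 1*13232 = -30 - 13232 = -13262)
-X = -1*(-13262) = 13262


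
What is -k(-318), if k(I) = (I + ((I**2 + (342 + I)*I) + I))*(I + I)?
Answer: 59056416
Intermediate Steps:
k(I) = 2*I*(I**2 + 2*I + I*(342 + I)) (k(I) = (I + ((I**2 + I*(342 + I)) + I))*(2*I) = (I + (I + I**2 + I*(342 + I)))*(2*I) = (I**2 + 2*I + I*(342 + I))*(2*I) = 2*I*(I**2 + 2*I + I*(342 + I)))
-k(-318) = -4*(-318)**2*(172 - 318) = -4*101124*(-146) = -1*(-59056416) = 59056416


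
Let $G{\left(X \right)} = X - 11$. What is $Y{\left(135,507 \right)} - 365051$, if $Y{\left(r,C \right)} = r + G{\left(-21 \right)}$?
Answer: $-364948$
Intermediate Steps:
$G{\left(X \right)} = -11 + X$ ($G{\left(X \right)} = X - 11 = -11 + X$)
$Y{\left(r,C \right)} = -32 + r$ ($Y{\left(r,C \right)} = r - 32 = -32 + r$)
$Y{\left(135,507 \right)} - 365051 = \left(-32 + 135\right) - 365051 = 103 - 365051 = -364948$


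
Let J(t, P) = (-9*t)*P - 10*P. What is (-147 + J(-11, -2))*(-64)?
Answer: 20800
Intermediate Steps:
J(t, P) = -10*P - 9*P*t (J(t, P) = -9*P*t - 10*P = -10*P - 9*P*t)
(-147 + J(-11, -2))*(-64) = (-147 - 1*(-2)*(10 + 9*(-11)))*(-64) = (-147 - 1*(-2)*(10 - 99))*(-64) = (-147 - 1*(-2)*(-89))*(-64) = (-147 - 178)*(-64) = -325*(-64) = 20800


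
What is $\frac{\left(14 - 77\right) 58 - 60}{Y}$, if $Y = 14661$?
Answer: $- \frac{1238}{4887} \approx -0.25332$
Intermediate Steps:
$\frac{\left(14 - 77\right) 58 - 60}{Y} = \frac{\left(14 - 77\right) 58 - 60}{14661} = \left(\left(14 - 77\right) 58 - 60\right) \frac{1}{14661} = \left(\left(-63\right) 58 - 60\right) \frac{1}{14661} = \left(-3654 - 60\right) \frac{1}{14661} = \left(-3714\right) \frac{1}{14661} = - \frac{1238}{4887}$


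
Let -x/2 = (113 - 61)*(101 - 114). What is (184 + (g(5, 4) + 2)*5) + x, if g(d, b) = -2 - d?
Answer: 1511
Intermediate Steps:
x = 1352 (x = -2*(113 - 61)*(101 - 114) = -104*(-13) = -2*(-676) = 1352)
(184 + (g(5, 4) + 2)*5) + x = (184 + ((-2 - 1*5) + 2)*5) + 1352 = (184 + ((-2 - 5) + 2)*5) + 1352 = (184 + (-7 + 2)*5) + 1352 = (184 - 5*5) + 1352 = (184 - 25) + 1352 = 159 + 1352 = 1511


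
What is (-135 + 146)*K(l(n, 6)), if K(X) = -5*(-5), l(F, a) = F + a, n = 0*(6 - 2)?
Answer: 275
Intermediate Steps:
n = 0 (n = 0*4 = 0)
K(X) = 25
(-135 + 146)*K(l(n, 6)) = (-135 + 146)*25 = 11*25 = 275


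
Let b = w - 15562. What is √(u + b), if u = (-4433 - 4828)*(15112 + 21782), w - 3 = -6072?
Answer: I*√341696965 ≈ 18485.0*I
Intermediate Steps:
w = -6069 (w = 3 - 6072 = -6069)
b = -21631 (b = -6069 - 15562 = -21631)
u = -341675334 (u = -9261*36894 = -341675334)
√(u + b) = √(-341675334 - 21631) = √(-341696965) = I*√341696965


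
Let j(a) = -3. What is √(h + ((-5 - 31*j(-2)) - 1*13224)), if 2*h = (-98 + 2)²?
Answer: 4*I*√533 ≈ 92.347*I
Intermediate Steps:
h = 4608 (h = (-98 + 2)²/2 = (½)*(-96)² = (½)*9216 = 4608)
√(h + ((-5 - 31*j(-2)) - 1*13224)) = √(4608 + ((-5 - 31*(-3)) - 1*13224)) = √(4608 + ((-5 + 93) - 13224)) = √(4608 + (88 - 13224)) = √(4608 - 13136) = √(-8528) = 4*I*√533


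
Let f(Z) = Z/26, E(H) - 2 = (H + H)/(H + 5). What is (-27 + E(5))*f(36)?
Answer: -432/13 ≈ -33.231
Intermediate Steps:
E(H) = 2 + 2*H/(5 + H) (E(H) = 2 + (H + H)/(H + 5) = 2 + (2*H)/(5 + H) = 2 + 2*H/(5 + H))
f(Z) = Z/26 (f(Z) = Z*(1/26) = Z/26)
(-27 + E(5))*f(36) = (-27 + 2*(5 + 2*5)/(5 + 5))*((1/26)*36) = (-27 + 2*(5 + 10)/10)*(18/13) = (-27 + 2*(⅒)*15)*(18/13) = (-27 + 3)*(18/13) = -24*18/13 = -432/13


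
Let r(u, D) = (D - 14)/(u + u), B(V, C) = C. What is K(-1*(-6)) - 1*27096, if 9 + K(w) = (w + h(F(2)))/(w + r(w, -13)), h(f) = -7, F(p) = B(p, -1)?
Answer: -406579/15 ≈ -27105.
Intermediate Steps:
r(u, D) = (-14 + D)/(2*u) (r(u, D) = (-14 + D)/((2*u)) = (-14 + D)*(1/(2*u)) = (-14 + D)/(2*u))
F(p) = -1
K(w) = -9 + (-7 + w)/(w - 27/(2*w)) (K(w) = -9 + (w - 7)/(w + (-14 - 13)/(2*w)) = -9 + (-7 + w)/(w + (1/2)*(-27)/w) = -9 + (-7 + w)/(w - 27/(2*w)))
K(-1*(-6)) - 1*27096 = (243 - 2*(-1*(-6))*(7 + 8*(-1*(-6))))/(-27 + 2*(-1*(-6))**2) - 1*27096 = (243 - 2*6*(7 + 8*6))/(-27 + 2*6**2) - 27096 = (243 - 2*6*(7 + 48))/(-27 + 2*36) - 27096 = (243 - 2*6*55)/(-27 + 72) - 27096 = (243 - 660)/45 - 27096 = (1/45)*(-417) - 27096 = -139/15 - 27096 = -406579/15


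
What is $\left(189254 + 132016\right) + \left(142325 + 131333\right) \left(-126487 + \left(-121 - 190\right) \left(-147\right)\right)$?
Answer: $-22103035390$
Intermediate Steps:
$\left(189254 + 132016\right) + \left(142325 + 131333\right) \left(-126487 + \left(-121 - 190\right) \left(-147\right)\right) = 321270 + 273658 \left(-126487 - -45717\right) = 321270 + 273658 \left(-126487 + 45717\right) = 321270 + 273658 \left(-80770\right) = 321270 - 22103356660 = -22103035390$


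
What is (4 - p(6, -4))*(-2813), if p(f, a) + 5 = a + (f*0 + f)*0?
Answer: -36569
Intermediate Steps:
p(f, a) = -5 + a (p(f, a) = -5 + (a + (f*0 + f)*0) = -5 + (a + (0 + f)*0) = -5 + (a + f*0) = -5 + (a + 0) = -5 + a)
(4 - p(6, -4))*(-2813) = (4 - (-5 - 4))*(-2813) = (4 - 1*(-9))*(-2813) = (4 + 9)*(-2813) = 13*(-2813) = -36569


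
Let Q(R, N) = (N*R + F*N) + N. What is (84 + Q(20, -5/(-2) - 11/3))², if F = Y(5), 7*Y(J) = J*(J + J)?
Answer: 94249/36 ≈ 2618.0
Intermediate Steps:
Y(J) = 2*J²/7 (Y(J) = (J*(J + J))/7 = (J*(2*J))/7 = (2*J²)/7 = 2*J²/7)
F = 50/7 (F = (2/7)*5² = (2/7)*25 = 50/7 ≈ 7.1429)
Q(R, N) = 57*N/7 + N*R (Q(R, N) = (N*R + 50*N/7) + N = (50*N/7 + N*R) + N = 57*N/7 + N*R)
(84 + Q(20, -5/(-2) - 11/3))² = (84 + (-5/(-2) - 11/3)*(57 + 7*20)/7)² = (84 + (-5*(-½) - 11*⅓)*(57 + 140)/7)² = (84 + (⅐)*(5/2 - 11/3)*197)² = (84 + (⅐)*(-7/6)*197)² = (84 - 197/6)² = (307/6)² = 94249/36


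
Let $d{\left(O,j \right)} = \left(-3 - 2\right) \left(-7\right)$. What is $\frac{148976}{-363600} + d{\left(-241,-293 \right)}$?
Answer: $\frac{786064}{22725} \approx 34.59$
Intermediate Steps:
$d{\left(O,j \right)} = 35$ ($d{\left(O,j \right)} = \left(-5\right) \left(-7\right) = 35$)
$\frac{148976}{-363600} + d{\left(-241,-293 \right)} = \frac{148976}{-363600} + 35 = 148976 \left(- \frac{1}{363600}\right) + 35 = - \frac{9311}{22725} + 35 = \frac{786064}{22725}$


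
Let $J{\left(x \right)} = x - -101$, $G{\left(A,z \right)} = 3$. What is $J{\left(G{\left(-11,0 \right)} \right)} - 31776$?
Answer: $-31672$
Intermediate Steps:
$J{\left(x \right)} = 101 + x$ ($J{\left(x \right)} = x + 101 = 101 + x$)
$J{\left(G{\left(-11,0 \right)} \right)} - 31776 = \left(101 + 3\right) - 31776 = 104 - 31776 = -31672$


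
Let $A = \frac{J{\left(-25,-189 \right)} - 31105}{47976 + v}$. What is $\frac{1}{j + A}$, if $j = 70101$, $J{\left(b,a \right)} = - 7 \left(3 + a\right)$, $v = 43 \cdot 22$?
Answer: $\frac{48922}{3429451319} \approx 1.4265 \cdot 10^{-5}$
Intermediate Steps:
$v = 946$
$J{\left(b,a \right)} = -21 - 7 a$
$A = - \frac{29803}{48922}$ ($A = \frac{\left(-21 - -1323\right) - 31105}{47976 + 946} = \frac{\left(-21 + 1323\right) - 31105}{48922} = \left(1302 - 31105\right) \frac{1}{48922} = \left(-29803\right) \frac{1}{48922} = - \frac{29803}{48922} \approx -0.60919$)
$\frac{1}{j + A} = \frac{1}{70101 - \frac{29803}{48922}} = \frac{1}{\frac{3429451319}{48922}} = \frac{48922}{3429451319}$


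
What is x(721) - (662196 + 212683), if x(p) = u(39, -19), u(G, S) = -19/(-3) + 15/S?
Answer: -49867787/57 ≈ -8.7487e+5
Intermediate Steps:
u(G, S) = 19/3 + 15/S (u(G, S) = -19*(-1/3) + 15/S = 19/3 + 15/S)
x(p) = 316/57 (x(p) = 19/3 + 15/(-19) = 19/3 + 15*(-1/19) = 19/3 - 15/19 = 316/57)
x(721) - (662196 + 212683) = 316/57 - (662196 + 212683) = 316/57 - 1*874879 = 316/57 - 874879 = -49867787/57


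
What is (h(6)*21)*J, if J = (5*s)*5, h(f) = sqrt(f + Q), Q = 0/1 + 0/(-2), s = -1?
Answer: -525*sqrt(6) ≈ -1286.0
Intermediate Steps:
Q = 0 (Q = 0*1 + 0*(-1/2) = 0 + 0 = 0)
h(f) = sqrt(f) (h(f) = sqrt(f + 0) = sqrt(f))
J = -25 (J = (5*(-1))*5 = -5*5 = -25)
(h(6)*21)*J = (sqrt(6)*21)*(-25) = (21*sqrt(6))*(-25) = -525*sqrt(6)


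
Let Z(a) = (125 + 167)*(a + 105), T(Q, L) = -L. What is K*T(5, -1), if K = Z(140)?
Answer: 71540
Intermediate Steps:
Z(a) = 30660 + 292*a (Z(a) = 292*(105 + a) = 30660 + 292*a)
K = 71540 (K = 30660 + 292*140 = 30660 + 40880 = 71540)
K*T(5, -1) = 71540*(-1*(-1)) = 71540*1 = 71540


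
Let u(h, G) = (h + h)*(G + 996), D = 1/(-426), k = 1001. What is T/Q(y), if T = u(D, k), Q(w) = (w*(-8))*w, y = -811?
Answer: 1997/1120756584 ≈ 1.7818e-6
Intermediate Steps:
Q(w) = -8*w² (Q(w) = (-8*w)*w = -8*w²)
D = -1/426 ≈ -0.0023474
u(h, G) = 2*h*(996 + G) (u(h, G) = (2*h)*(996 + G) = 2*h*(996 + G))
T = -1997/213 (T = 2*(-1/426)*(996 + 1001) = 2*(-1/426)*1997 = -1997/213 ≈ -9.3756)
T/Q(y) = -1997/(213*((-8*(-811)²))) = -1997/(213*((-8*657721))) = -1997/213/(-5261768) = -1997/213*(-1/5261768) = 1997/1120756584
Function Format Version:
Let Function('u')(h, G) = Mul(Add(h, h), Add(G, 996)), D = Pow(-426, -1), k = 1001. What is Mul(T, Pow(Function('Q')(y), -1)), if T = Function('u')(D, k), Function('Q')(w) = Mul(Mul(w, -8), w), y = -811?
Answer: Rational(1997, 1120756584) ≈ 1.7818e-6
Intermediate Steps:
Function('Q')(w) = Mul(-8, Pow(w, 2)) (Function('Q')(w) = Mul(Mul(-8, w), w) = Mul(-8, Pow(w, 2)))
D = Rational(-1, 426) ≈ -0.0023474
Function('u')(h, G) = Mul(2, h, Add(996, G)) (Function('u')(h, G) = Mul(Mul(2, h), Add(996, G)) = Mul(2, h, Add(996, G)))
T = Rational(-1997, 213) (T = Mul(2, Rational(-1, 426), Add(996, 1001)) = Mul(2, Rational(-1, 426), 1997) = Rational(-1997, 213) ≈ -9.3756)
Mul(T, Pow(Function('Q')(y), -1)) = Mul(Rational(-1997, 213), Pow(Mul(-8, Pow(-811, 2)), -1)) = Mul(Rational(-1997, 213), Pow(Mul(-8, 657721), -1)) = Mul(Rational(-1997, 213), Pow(-5261768, -1)) = Mul(Rational(-1997, 213), Rational(-1, 5261768)) = Rational(1997, 1120756584)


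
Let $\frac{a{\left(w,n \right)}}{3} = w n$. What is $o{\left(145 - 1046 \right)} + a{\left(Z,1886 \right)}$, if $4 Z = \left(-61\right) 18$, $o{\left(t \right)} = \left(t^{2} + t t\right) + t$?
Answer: $69580$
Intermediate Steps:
$o{\left(t \right)} = t + 2 t^{2}$ ($o{\left(t \right)} = \left(t^{2} + t^{2}\right) + t = 2 t^{2} + t = t + 2 t^{2}$)
$Z = - \frac{549}{2}$ ($Z = \frac{\left(-61\right) 18}{4} = \frac{1}{4} \left(-1098\right) = - \frac{549}{2} \approx -274.5$)
$a{\left(w,n \right)} = 3 n w$ ($a{\left(w,n \right)} = 3 w n = 3 n w$)
$o{\left(145 - 1046 \right)} + a{\left(Z,1886 \right)} = \left(145 - 1046\right) \left(1 + 2 \left(145 - 1046\right)\right) + 3 \cdot 1886 \left(- \frac{549}{2}\right) = - 901 \left(1 + 2 \left(-901\right)\right) - 1553121 = - 901 \left(1 - 1802\right) - 1553121 = \left(-901\right) \left(-1801\right) - 1553121 = 1622701 - 1553121 = 69580$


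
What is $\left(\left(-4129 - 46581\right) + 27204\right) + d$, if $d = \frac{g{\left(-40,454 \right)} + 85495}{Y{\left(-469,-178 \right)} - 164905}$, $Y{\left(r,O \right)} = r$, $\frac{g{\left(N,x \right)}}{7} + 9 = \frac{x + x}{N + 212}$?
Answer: $- \frac{167156768657}{7111082} \approx -23507.0$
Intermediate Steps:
$g{\left(N,x \right)} = -63 + \frac{14 x}{212 + N}$ ($g{\left(N,x \right)} = -63 + 7 \frac{x + x}{N + 212} = -63 + 7 \frac{2 x}{212 + N} = -63 + \frac{14 x}{212 + N}$)
$d = - \frac{3675165}{7111082}$ ($d = \frac{\frac{7 \left(-1908 - -360 + 2 \cdot 454\right)}{212 - 40} + 85495}{-469 - 164905} = \frac{\frac{7 \left(-1908 + 360 + 908\right)}{172} + 85495}{-165374} = \left(7 \cdot \frac{1}{172} \left(-640\right) + 85495\right) \left(- \frac{1}{165374}\right) = \left(- \frac{1120}{43} + 85495\right) \left(- \frac{1}{165374}\right) = \frac{3675165}{43} \left(- \frac{1}{165374}\right) = - \frac{3675165}{7111082} \approx -0.51682$)
$\left(\left(-4129 - 46581\right) + 27204\right) + d = \left(\left(-4129 - 46581\right) + 27204\right) - \frac{3675165}{7111082} = \left(-50710 + 27204\right) - \frac{3675165}{7111082} = -23506 - \frac{3675165}{7111082} = - \frac{167156768657}{7111082}$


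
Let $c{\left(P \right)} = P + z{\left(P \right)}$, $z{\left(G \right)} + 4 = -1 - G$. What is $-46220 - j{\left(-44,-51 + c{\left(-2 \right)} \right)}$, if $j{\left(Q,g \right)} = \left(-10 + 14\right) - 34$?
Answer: $-46190$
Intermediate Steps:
$z{\left(G \right)} = -5 - G$ ($z{\left(G \right)} = -4 - \left(1 + G\right) = -5 - G$)
$c{\left(P \right)} = -5$ ($c{\left(P \right)} = P - \left(5 + P\right) = -5$)
$j{\left(Q,g \right)} = -30$ ($j{\left(Q,g \right)} = 4 - 34 = -30$)
$-46220 - j{\left(-44,-51 + c{\left(-2 \right)} \right)} = -46220 - -30 = -46220 + 30 = -46190$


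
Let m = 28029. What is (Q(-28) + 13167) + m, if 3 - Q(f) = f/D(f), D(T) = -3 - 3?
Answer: 123583/3 ≈ 41194.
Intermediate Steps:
D(T) = -6
Q(f) = 3 + f/6 (Q(f) = 3 - f/(-6) = 3 - (-1)*f/6 = 3 + f/6)
(Q(-28) + 13167) + m = ((3 + (⅙)*(-28)) + 13167) + 28029 = ((3 - 14/3) + 13167) + 28029 = (-5/3 + 13167) + 28029 = 39496/3 + 28029 = 123583/3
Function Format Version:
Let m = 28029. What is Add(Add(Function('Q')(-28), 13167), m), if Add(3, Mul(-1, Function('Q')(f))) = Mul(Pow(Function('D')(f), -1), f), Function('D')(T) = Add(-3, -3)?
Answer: Rational(123583, 3) ≈ 41194.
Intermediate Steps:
Function('D')(T) = -6
Function('Q')(f) = Add(3, Mul(Rational(1, 6), f)) (Function('Q')(f) = Add(3, Mul(-1, Mul(Pow(-6, -1), f))) = Add(3, Mul(-1, Mul(Rational(-1, 6), f))) = Add(3, Mul(Rational(1, 6), f)))
Add(Add(Function('Q')(-28), 13167), m) = Add(Add(Add(3, Mul(Rational(1, 6), -28)), 13167), 28029) = Add(Add(Add(3, Rational(-14, 3)), 13167), 28029) = Add(Add(Rational(-5, 3), 13167), 28029) = Add(Rational(39496, 3), 28029) = Rational(123583, 3)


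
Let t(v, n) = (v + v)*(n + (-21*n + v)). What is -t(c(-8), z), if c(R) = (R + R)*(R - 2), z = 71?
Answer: 403200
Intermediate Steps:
c(R) = 2*R*(-2 + R) (c(R) = (2*R)*(-2 + R) = 2*R*(-2 + R))
t(v, n) = 2*v*(v - 20*n) (t(v, n) = (2*v)*(n + (v - 21*n)) = (2*v)*(v - 20*n) = 2*v*(v - 20*n))
-t(c(-8), z) = -2*2*(-8)*(-2 - 8)*(2*(-8)*(-2 - 8) - 20*71) = -2*2*(-8)*(-10)*(2*(-8)*(-10) - 1420) = -2*160*(160 - 1420) = -2*160*(-1260) = -1*(-403200) = 403200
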